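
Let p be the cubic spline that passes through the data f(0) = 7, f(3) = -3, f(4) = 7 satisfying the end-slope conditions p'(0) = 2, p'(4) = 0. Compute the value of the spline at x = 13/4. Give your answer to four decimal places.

-0.0664

With M_i denoting the second derivative at x_i, h_i = 3, 1, and Δ_i = (y_(i+1) − y_i)/h_i = -10/3, 10:
  3·M_0 + 8·M_1 + 1·M_2 = 6(Δ_1 - Δ_0) = 80
Clamped end conditions give two more equations: 2h_0·M_0 + h_0·M_1 = 6(Δ_0 - p'(0)) = -32 and h_1·M_1 + 2h_1·M_2 = 6(p'(4) - Δ_1) = -60.
Hence M_0 = -95/6, M_1 = 21, M_2 = -81/2.
On [3, 4], p(x) = -3 + 39/4·(x - 3) + 21/2·(x - 3)² - 41/4·(x - 3)³.
With (x - 3) = 1/4: p(13/4) = -17/256.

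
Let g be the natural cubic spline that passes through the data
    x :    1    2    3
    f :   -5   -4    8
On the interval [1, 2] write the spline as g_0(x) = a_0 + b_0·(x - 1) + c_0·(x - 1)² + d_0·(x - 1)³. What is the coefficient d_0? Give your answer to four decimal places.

2.7500

Put M_i = g'' at the i-th knot. Here h = (1, 1) and Δ = (1, 12), so the interior equations h_(i-1)·M_(i-1) + 2(h_(i-1)+h_i)·M_i + h_i·M_(i+1) = 6(Δ_i − Δ_(i-1)) read
  1·M_0 + 4·M_1 + 1·M_2 = 6(Δ_1 - Δ_0) = 66
Natural end conditions: M_0 = M_2 = 0.
Solving the tridiagonal system: M_0 = 0, M_1 = 33/2, M_2 = 0.
On [1, 2], with g_0(x) = a_0 + b_0·(x - 1) + c_0·(x - 1)² + d_0·(x - 1)³: c_0 = M_0/2 = 0, d_0 = (M_1 - M_0)/(6h_0) = 11/4, b_0 = Δ_0 - h_0(2M_0 + M_1)/6 = -7/4.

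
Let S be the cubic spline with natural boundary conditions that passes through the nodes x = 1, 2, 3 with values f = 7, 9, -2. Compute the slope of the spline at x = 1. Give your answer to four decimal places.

5.2500

With σ_i denoting the second derivative at x_i, h_i = 1, 1, and Δ_i = (y_(i+1) − y_i)/h_i = 2, -11:
  1·σ_0 + 4·σ_1 + 1·σ_2 = 6(Δ_1 - Δ_0) = -78
Natural end conditions: σ_0 = σ_2 = 0.
Hence σ_0 = 0, σ_1 = -39/2, σ_2 = 0.
On [1, 2], S'(x) = b_0 + 2c_0·(x - 1) + 3d_0·(x - 1)² with b_0 = Δ_0 - h_0(2σ_0 + σ_1)/6 = 21/4, c_0 = σ_0/2 = 0, d_0 = (σ_1 - σ_0)/(6h_0) = -13/4. So S'(1) = 21/4.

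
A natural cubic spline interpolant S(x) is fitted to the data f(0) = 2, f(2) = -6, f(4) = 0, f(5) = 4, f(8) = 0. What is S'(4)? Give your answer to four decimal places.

Write M_i for S''(x_i). With h_i = 2, 2, 1, 3 and divided differences Δ_i = -4, 3, 4, -4/3, the continuity of S' gives the tridiagonal system
  2·M_0 + 8·M_1 + 2·M_2 = 6(Δ_1 - Δ_0) = 42
  2·M_1 + 6·M_2 + 1·M_3 = 6(Δ_2 - Δ_1) = 6
  1·M_2 + 8·M_3 + 3·M_4 = 6(Δ_3 - Δ_2) = -32
Natural end conditions: M_0 = M_4 = 0.
Solving: M_0 = 0, M_1 = 907/172, M_2 = -4/43, M_3 = -343/86, M_4 = 0.
On [4, 5], S'(x) = b_2 + 2c_2·(x - 4) + 3d_2·(x - 4)² with b_2 = Δ_2 - h_2(2M_2 + M_3)/6 = 2423/516, c_2 = M_2/2 = -2/43, d_2 = (M_3 - M_2)/(6h_2) = -335/516. So S'(4) = 2423/516.

4.6957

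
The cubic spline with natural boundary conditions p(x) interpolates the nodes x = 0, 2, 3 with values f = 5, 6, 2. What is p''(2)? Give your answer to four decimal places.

Write m_i for p''(x_i). With h_i = 2, 1 and divided differences Δ_i = 1/2, -4, the continuity of p' gives the tridiagonal system
  2·m_0 + 6·m_1 + 1·m_2 = 6(Δ_1 - Δ_0) = -27
Natural end conditions: m_0 = m_2 = 0.
Hence m_0 = 0, m_1 = -9/2, m_2 = 0.

-4.5000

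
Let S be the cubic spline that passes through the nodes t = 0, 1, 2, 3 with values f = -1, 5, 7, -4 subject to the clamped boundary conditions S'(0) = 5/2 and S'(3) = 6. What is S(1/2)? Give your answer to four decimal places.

With M_i denoting the second derivative at x_i, h_i = 1, 1, 1, and Δ_i = (y_(i+1) − y_i)/h_i = 6, 2, -11:
  1·M_0 + 4·M_1 + 1·M_2 = 6(Δ_1 - Δ_0) = -24
  1·M_1 + 4·M_2 + 1·M_3 = 6(Δ_2 - Δ_1) = -78
Clamped end conditions give two more equations: 2h_0·M_0 + h_0·M_1 = 6(Δ_0 - S'(0)) = 21 and h_2·M_2 + 2h_2·M_3 = 6(S'(3) - Δ_2) = 102.
Solving: M_0 = 152/15, M_1 = 11/15, M_2 = -556/15, M_3 = 1043/15.
On [0, 1], S(t) = -1 + 5/2·t + 76/15·t² - 47/30·t³.
With t = 1/2: S(1/2) = 317/240.

1.3208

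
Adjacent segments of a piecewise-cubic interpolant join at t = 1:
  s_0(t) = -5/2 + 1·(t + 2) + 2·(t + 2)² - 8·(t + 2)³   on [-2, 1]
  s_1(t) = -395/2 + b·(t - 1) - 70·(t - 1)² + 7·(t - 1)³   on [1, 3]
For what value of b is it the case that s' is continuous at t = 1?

s_0'(t) = 1 + 4·(t + 2) - 24·(t + 2)², so s_0'(1) = -203. On the right, s_1'(1) = b, so b = -203.

-203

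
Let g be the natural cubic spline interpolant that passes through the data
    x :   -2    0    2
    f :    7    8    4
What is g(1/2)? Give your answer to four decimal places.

7.4102

Let m_i = g''(x_i). Step sizes h_i = 2, 2; slopes of the chords Δ_i = (y_(i+1) - y_i)/h_i = 1/2, -2.
  2·m_0 + 8·m_1 + 2·m_2 = 6(Δ_1 - Δ_0) = -15
Natural end conditions: m_0 = m_2 = 0.
Solving the tridiagonal system: m_0 = 0, m_1 = -15/8, m_2 = 0.
On [0, 2], g(x) = 8 - 3/4·x - 15/16·x² + 5/32·x³.
With x = 1/2: g(1/2) = 1897/256.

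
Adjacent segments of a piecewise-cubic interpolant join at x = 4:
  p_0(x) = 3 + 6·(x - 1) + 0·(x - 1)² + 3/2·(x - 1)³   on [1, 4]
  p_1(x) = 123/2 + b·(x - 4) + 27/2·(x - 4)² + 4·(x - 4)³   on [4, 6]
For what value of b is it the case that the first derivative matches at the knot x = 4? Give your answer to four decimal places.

46.5000

p_0'(x) = 6 + 0·(x - 1) + 9/2·(x - 1)², so p_0'(4) = 93/2. On the right, p_1'(4) = b, so b = 93/2.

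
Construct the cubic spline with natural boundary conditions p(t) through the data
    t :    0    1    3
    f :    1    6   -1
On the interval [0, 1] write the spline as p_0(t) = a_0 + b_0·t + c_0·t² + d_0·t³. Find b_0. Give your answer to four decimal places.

6.4167

Write M_i for p''(x_i). With h_i = 1, 2 and divided differences Δ_i = 5, -7/2, the continuity of p' gives the tridiagonal system
  1·M_0 + 6·M_1 + 2·M_2 = 6(Δ_1 - Δ_0) = -51
Natural end conditions: M_0 = M_2 = 0.
Solving: M_0 = 0, M_1 = -17/2, M_2 = 0.
On [0, 1], with p_0(t) = a_0 + b_0·t + c_0·t² + d_0·t³: c_0 = M_0/2 = 0, d_0 = (M_1 - M_0)/(6h_0) = -17/12, b_0 = Δ_0 - h_0(2M_0 + M_1)/6 = 77/12.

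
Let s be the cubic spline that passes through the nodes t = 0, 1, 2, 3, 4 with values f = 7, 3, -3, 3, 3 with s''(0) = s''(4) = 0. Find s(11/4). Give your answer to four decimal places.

1.3828

With σ_i denoting the second derivative at x_i, h_i = 1, 1, 1, 1, and Δ_i = (y_(i+1) − y_i)/h_i = -4, -6, 6, 0:
  1·σ_0 + 4·σ_1 + 1·σ_2 = 6(Δ_1 - Δ_0) = -12
  1·σ_1 + 4·σ_2 + 1·σ_3 = 6(Δ_2 - Δ_1) = 72
  1·σ_2 + 4·σ_3 + 1·σ_4 = 6(Δ_3 - Δ_2) = -36
Natural end conditions: σ_0 = σ_4 = 0.
Hence σ_0 = 0, σ_1 = -9, σ_2 = 24, σ_3 = -15, σ_4 = 0.
On [2, 3], s(t) = -3 + 1/2·(t - 2) + 12·(t - 2)² - 13/2·(t - 2)³.
With (t - 2) = 3/4: s(11/4) = 177/128.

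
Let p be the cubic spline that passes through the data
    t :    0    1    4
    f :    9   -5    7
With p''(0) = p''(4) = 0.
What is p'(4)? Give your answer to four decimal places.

With M_i denoting the second derivative at x_i, h_i = 1, 3, and Δ_i = (y_(i+1) − y_i)/h_i = -14, 4:
  1·M_0 + 8·M_1 + 3·M_2 = 6(Δ_1 - Δ_0) = 108
Natural end conditions: M_0 = M_2 = 0.
Solving: M_0 = 0, M_1 = 27/2, M_2 = 0.
On [1, 4], p'(t) = b_1 + 2c_1·(t - 1) + 3d_1·(t - 1)² with b_1 = Δ_1 - h_1(2M_1 + M_2)/6 = -19/2, c_1 = M_1/2 = 27/4, d_1 = (M_2 - M_1)/(6h_1) = -3/4. So p'(4) = 43/4.

10.7500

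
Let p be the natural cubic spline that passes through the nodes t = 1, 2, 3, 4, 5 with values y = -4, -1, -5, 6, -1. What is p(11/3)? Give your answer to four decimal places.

2.7632

Write M_i for p''(x_i). With h_i = 1, 1, 1, 1 and divided differences Δ_i = 3, -4, 11, -7, the continuity of p' gives the tridiagonal system
  1·M_0 + 4·M_1 + 1·M_2 = 6(Δ_1 - Δ_0) = -42
  1·M_1 + 4·M_2 + 1·M_3 = 6(Δ_2 - Δ_1) = 90
  1·M_2 + 4·M_3 + 1·M_4 = 6(Δ_3 - Δ_2) = -108
Natural end conditions: M_0 = M_4 = 0.
Solving: M_0 = 0, M_1 = -549/28, M_2 = 255/7, M_3 = -1011/28, M_4 = 0.
On [3, 4], p(t) = -5 + 39/8·(t - 3) + 255/14·(t - 3)² - 677/56·(t - 3)³.
With (t - 3) = 2/3: p(11/3) = 2089/756.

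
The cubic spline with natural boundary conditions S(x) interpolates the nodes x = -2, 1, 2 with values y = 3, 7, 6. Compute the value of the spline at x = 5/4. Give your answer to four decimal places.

6.8457

Write σ_i for S''(x_i). With h_i = 3, 1 and divided differences Δ_i = 4/3, -1, the continuity of S' gives the tridiagonal system
  3·σ_0 + 8·σ_1 + 1·σ_2 = 6(Δ_1 - Δ_0) = -14
Natural end conditions: σ_0 = σ_2 = 0.
Solving the tridiagonal system: σ_0 = 0, σ_1 = -7/4, σ_2 = 0.
On [1, 2], S(x) = 7 - 5/12·(x - 1) - 7/8·(x - 1)² + 7/24·(x - 1)³.
With (x - 1) = 1/4: S(5/4) = 3505/512.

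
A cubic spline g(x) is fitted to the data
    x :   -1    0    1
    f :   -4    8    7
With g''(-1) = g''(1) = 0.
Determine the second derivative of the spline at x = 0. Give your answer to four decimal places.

Let m_i = g''(x_i). Step sizes h_i = 1, 1; slopes of the chords Δ_i = (y_(i+1) - y_i)/h_i = 12, -1.
  1·m_0 + 4·m_1 + 1·m_2 = 6(Δ_1 - Δ_0) = -78
Natural end conditions: m_0 = m_2 = 0.
Solving: m_0 = 0, m_1 = -39/2, m_2 = 0.

-19.5000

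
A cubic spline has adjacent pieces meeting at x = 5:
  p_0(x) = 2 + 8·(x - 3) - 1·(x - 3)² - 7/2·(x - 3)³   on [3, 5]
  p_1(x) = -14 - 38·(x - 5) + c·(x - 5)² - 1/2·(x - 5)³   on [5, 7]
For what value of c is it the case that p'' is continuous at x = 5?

p_0''(x) = -2 - 21·(x - 3), so p_0''(5) = -44. On the right, p_1''(5) = 2c, so c = -22.

-22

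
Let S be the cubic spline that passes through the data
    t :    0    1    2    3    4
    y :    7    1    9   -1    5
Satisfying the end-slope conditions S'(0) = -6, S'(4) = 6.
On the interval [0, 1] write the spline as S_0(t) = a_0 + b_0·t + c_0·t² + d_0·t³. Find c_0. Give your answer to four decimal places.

-9.3214

Put m_i = S'' at the i-th knot. Here h = (1, 1, 1, 1) and Δ = (-6, 8, -10, 6), so the interior equations h_(i-1)·m_(i-1) + 2(h_(i-1)+h_i)·m_i + h_i·m_(i+1) = 6(Δ_i − Δ_(i-1)) read
  1·m_0 + 4·m_1 + 1·m_2 = 6(Δ_1 - Δ_0) = 84
  1·m_1 + 4·m_2 + 1·m_3 = 6(Δ_2 - Δ_1) = -108
  1·m_2 + 4·m_3 + 1·m_4 = 6(Δ_3 - Δ_2) = 96
Clamped end conditions give two more equations: 2h_0·m_0 + h_0·m_1 = 6(Δ_0 - S'(0)) = 0 and h_3·m_3 + 2h_3·m_4 = 6(S'(4) - Δ_3) = 0.
Forward elimination and back-substitution give m_0 = -261/14, m_1 = 261/7, m_2 = -93/2, m_3 = 285/7, m_4 = -285/14.
On [0, 1], with S_0(t) = a_0 + b_0·t + c_0·t² + d_0·t³: c_0 = m_0/2 = -261/28, d_0 = (m_1 - m_0)/(6h_0) = 261/28, b_0 = Δ_0 - h_0(2m_0 + m_1)/6 = -6.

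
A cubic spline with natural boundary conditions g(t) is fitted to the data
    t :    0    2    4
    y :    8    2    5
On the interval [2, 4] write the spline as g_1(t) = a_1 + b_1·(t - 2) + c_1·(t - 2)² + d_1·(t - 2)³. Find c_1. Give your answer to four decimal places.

1.6875

Write σ_i for g''(x_i). With h_i = 2, 2 and divided differences Δ_i = -3, 3/2, the continuity of g' gives the tridiagonal system
  2·σ_0 + 8·σ_1 + 2·σ_2 = 6(Δ_1 - Δ_0) = 27
Natural end conditions: σ_0 = σ_2 = 0.
Forward elimination and back-substitution give σ_0 = 0, σ_1 = 27/8, σ_2 = 0.
On [2, 4], with g_1(t) = a_1 + b_1·(t - 2) + c_1·(t - 2)² + d_1·(t - 2)³: c_1 = σ_1/2 = 27/16, d_1 = (σ_2 - σ_1)/(6h_1) = -9/32, b_1 = Δ_1 - h_1(2σ_1 + σ_2)/6 = -3/4.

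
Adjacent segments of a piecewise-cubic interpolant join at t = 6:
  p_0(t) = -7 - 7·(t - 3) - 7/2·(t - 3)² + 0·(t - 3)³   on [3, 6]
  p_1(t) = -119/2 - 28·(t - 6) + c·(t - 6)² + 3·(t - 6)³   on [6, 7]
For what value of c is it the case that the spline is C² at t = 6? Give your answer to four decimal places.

-3.5000

p_0''(t) = -7 + 0·(t - 3), so p_0''(6) = -7. On the right, p_1''(6) = 2c, so c = -7/2.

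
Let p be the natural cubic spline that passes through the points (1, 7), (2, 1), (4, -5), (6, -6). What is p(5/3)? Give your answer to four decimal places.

Write M_i for p''(x_i). With h_i = 1, 2, 2 and divided differences Δ_i = -6, -3, -1/2, the continuity of p' gives the tridiagonal system
  1·M_0 + 6·M_1 + 2·M_2 = 6(Δ_1 - Δ_0) = 18
  2·M_1 + 8·M_2 + 2·M_3 = 6(Δ_2 - Δ_1) = 15
Natural end conditions: M_0 = M_3 = 0.
Solving the tridiagonal system: M_0 = 0, M_1 = 57/22, M_2 = 27/22, M_3 = 0.
On [1, 2], p(x) = 7 - 283/44·(x - 1) + 0·(x - 1)² + 19/44·(x - 1)³.
With (x - 1) = 2/3: p(5/3) = 1687/594.

2.8401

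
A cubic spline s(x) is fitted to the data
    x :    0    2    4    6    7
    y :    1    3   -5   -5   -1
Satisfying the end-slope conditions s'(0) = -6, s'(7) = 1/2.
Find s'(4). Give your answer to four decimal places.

-4.2093

Write M_i for s''(x_i). With h_i = 2, 2, 2, 1 and divided differences Δ_i = 1, -4, 0, 4, the continuity of s' gives the tridiagonal system
  2·M_0 + 8·M_1 + 2·M_2 = 6(Δ_1 - Δ_0) = -30
  2·M_1 + 8·M_2 + 2·M_3 = 6(Δ_2 - Δ_1) = 24
  2·M_2 + 6·M_3 + 1·M_4 = 6(Δ_3 - Δ_2) = 24
Clamped end conditions give two more equations: 2h_0·M_0 + h_0·M_1 = 6(Δ_0 - s'(0)) = 42 and h_3·M_3 + 2h_3·M_4 = 6(s'(7) - Δ_3) = -21.
Solving the tridiagonal system: M_0 = 632/43, M_1 = -361/43, M_2 = 167/43, M_3 = 209/43, M_4 = -556/43.
On [4, 6], s'(x) = b_2 + 2c_2·(x - 4) + 3d_2·(x - 4)² with b_2 = Δ_2 - h_2(2M_2 + M_3)/6 = -181/43, c_2 = M_2/2 = 167/86, d_2 = (M_3 - M_2)/(6h_2) = 7/86. So s'(4) = -181/43.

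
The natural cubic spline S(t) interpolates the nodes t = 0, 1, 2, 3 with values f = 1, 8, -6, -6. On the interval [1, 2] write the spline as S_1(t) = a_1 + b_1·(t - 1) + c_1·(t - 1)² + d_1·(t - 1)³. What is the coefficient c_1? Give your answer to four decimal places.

-19.6000

Put m_i = S'' at the i-th knot. Here h = (1, 1, 1) and Δ = (7, -14, 0), so the interior equations h_(i-1)·m_(i-1) + 2(h_(i-1)+h_i)·m_i + h_i·m_(i+1) = 6(Δ_i − Δ_(i-1)) read
  1·m_0 + 4·m_1 + 1·m_2 = 6(Δ_1 - Δ_0) = -126
  1·m_1 + 4·m_2 + 1·m_3 = 6(Δ_2 - Δ_1) = 84
Natural end conditions: m_0 = m_3 = 0.
Solving: m_0 = 0, m_1 = -196/5, m_2 = 154/5, m_3 = 0.
On [1, 2], with S_1(t) = a_1 + b_1·(t - 1) + c_1·(t - 1)² + d_1·(t - 1)³: c_1 = m_1/2 = -98/5, d_1 = (m_2 - m_1)/(6h_1) = 35/3, b_1 = Δ_1 - h_1(2m_1 + m_2)/6 = -91/15.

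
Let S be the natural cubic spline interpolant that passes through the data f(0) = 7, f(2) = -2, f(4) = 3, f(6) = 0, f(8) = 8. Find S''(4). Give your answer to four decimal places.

-6.1071

Write m_i for S''(x_i). With h_i = 2, 2, 2, 2 and divided differences Δ_i = -9/2, 5/2, -3/2, 4, the continuity of S' gives the tridiagonal system
  2·m_0 + 8·m_1 + 2·m_2 = 6(Δ_1 - Δ_0) = 42
  2·m_1 + 8·m_2 + 2·m_3 = 6(Δ_2 - Δ_1) = -24
  2·m_2 + 8·m_3 + 2·m_4 = 6(Δ_3 - Δ_2) = 33
Natural end conditions: m_0 = m_4 = 0.
Forward elimination and back-substitution give m_0 = 0, m_1 = 759/112, m_2 = -171/28, m_3 = 633/112, m_4 = 0.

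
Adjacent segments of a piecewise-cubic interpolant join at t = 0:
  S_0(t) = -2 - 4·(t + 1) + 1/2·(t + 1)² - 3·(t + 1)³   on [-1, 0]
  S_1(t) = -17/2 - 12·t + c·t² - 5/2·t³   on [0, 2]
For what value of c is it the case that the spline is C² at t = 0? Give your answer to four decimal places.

S_0''(t) = 1 - 18·(t + 1), so S_0''(0) = -17. On the right, S_1''(0) = 2c, so c = -17/2.

-8.5000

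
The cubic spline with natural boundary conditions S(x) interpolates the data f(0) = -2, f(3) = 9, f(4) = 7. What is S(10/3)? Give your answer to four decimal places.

8.5957

Write M_i for S''(x_i). With h_i = 3, 1 and divided differences Δ_i = 11/3, -2, the continuity of S' gives the tridiagonal system
  3·M_0 + 8·M_1 + 1·M_2 = 6(Δ_1 - Δ_0) = -34
Natural end conditions: M_0 = M_2 = 0.
Solving the tridiagonal system: M_0 = 0, M_1 = -17/4, M_2 = 0.
On [3, 4], S(x) = 9 - 7/12·(x - 3) - 17/8·(x - 3)² + 17/24·(x - 3)³.
With (x - 3) = 1/3: S(10/3) = 2785/324.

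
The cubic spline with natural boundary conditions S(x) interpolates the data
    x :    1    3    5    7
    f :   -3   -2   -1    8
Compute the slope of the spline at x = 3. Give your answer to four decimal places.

-0.0333

Let M_i = S''(x_i). Step sizes h_i = 2, 2, 2; slopes of the chords Δ_i = (y_(i+1) - y_i)/h_i = 1/2, 1/2, 9/2.
  2·M_0 + 8·M_1 + 2·M_2 = 6(Δ_1 - Δ_0) = 0
  2·M_1 + 8·M_2 + 2·M_3 = 6(Δ_2 - Δ_1) = 24
Natural end conditions: M_0 = M_3 = 0.
Hence M_0 = 0, M_1 = -4/5, M_2 = 16/5, M_3 = 0.
On [3, 5], S'(x) = b_1 + 2c_1·(x - 3) + 3d_1·(x - 3)² with b_1 = Δ_1 - h_1(2M_1 + M_2)/6 = -1/30, c_1 = M_1/2 = -2/5, d_1 = (M_2 - M_1)/(6h_1) = 1/3. So S'(3) = -1/30.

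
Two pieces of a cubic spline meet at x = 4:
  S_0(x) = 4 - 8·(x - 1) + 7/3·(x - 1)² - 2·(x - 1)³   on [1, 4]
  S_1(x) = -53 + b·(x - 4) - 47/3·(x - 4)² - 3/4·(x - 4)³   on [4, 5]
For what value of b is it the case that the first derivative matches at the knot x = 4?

S_0'(x) = -8 + 14/3·(x - 1) - 6·(x - 1)², so S_0'(4) = -48. On the right, S_1'(4) = b, so b = -48.

-48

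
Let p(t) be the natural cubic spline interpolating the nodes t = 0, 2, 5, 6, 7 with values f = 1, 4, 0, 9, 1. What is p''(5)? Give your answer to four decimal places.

Let M_i = p''(x_i). Step sizes h_i = 2, 3, 1, 1; slopes of the chords Δ_i = (y_(i+1) - y_i)/h_i = 3/2, -4/3, 9, -8.
  2·M_0 + 10·M_1 + 3·M_2 = 6(Δ_1 - Δ_0) = -17
  3·M_1 + 8·M_2 + 1·M_3 = 6(Δ_2 - Δ_1) = 62
  1·M_2 + 4·M_3 + 1·M_4 = 6(Δ_3 - Δ_2) = -102
Natural end conditions: M_0 = M_4 = 0.
Forward elimination and back-substitution give M_0 = 0, M_1 = -1577/274, M_2 = 1852/137, M_3 = -7913/274, M_4 = 0.

13.5182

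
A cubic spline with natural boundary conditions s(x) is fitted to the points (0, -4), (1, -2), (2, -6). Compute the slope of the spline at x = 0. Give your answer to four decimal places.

Put σ_i = s'' at the i-th knot. Here h = (1, 1) and Δ = (2, -4), so the interior equations h_(i-1)·σ_(i-1) + 2(h_(i-1)+h_i)·σ_i + h_i·σ_(i+1) = 6(Δ_i − Δ_(i-1)) read
  1·σ_0 + 4·σ_1 + 1·σ_2 = 6(Δ_1 - Δ_0) = -36
Natural end conditions: σ_0 = σ_2 = 0.
Solving: σ_0 = 0, σ_1 = -9, σ_2 = 0.
On [0, 1], s'(x) = b_0 + 2c_0·x + 3d_0·x² with b_0 = Δ_0 - h_0(2σ_0 + σ_1)/6 = 7/2, c_0 = σ_0/2 = 0, d_0 = (σ_1 - σ_0)/(6h_0) = -3/2. So s'(0) = 7/2.

3.5000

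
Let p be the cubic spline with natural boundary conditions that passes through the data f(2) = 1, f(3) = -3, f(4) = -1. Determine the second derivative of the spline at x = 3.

9

Let m_i = p''(x_i). Step sizes h_i = 1, 1; slopes of the chords Δ_i = (y_(i+1) - y_i)/h_i = -4, 2.
  1·m_0 + 4·m_1 + 1·m_2 = 6(Δ_1 - Δ_0) = 36
Natural end conditions: m_0 = m_2 = 0.
Solving: m_0 = 0, m_1 = 9, m_2 = 0.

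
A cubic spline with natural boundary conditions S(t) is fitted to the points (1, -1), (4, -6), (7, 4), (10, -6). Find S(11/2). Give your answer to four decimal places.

-0.6250

Put M_i = S'' at the i-th knot. Here h = (3, 3, 3) and Δ = (-5/3, 10/3, -10/3), so the interior equations h_(i-1)·M_(i-1) + 2(h_(i-1)+h_i)·M_i + h_i·M_(i+1) = 6(Δ_i − Δ_(i-1)) read
  3·M_0 + 12·M_1 + 3·M_2 = 6(Δ_1 - Δ_0) = 30
  3·M_1 + 12·M_2 + 3·M_3 = 6(Δ_2 - Δ_1) = -40
Natural end conditions: M_0 = M_3 = 0.
Hence M_0 = 0, M_1 = 32/9, M_2 = -38/9, M_3 = 0.
On [4, 7], S(t) = -6 + 17/9·(t - 4) + 16/9·(t - 4)² - 35/81·(t - 4)³.
With (t - 4) = 3/2: S(11/2) = -5/8.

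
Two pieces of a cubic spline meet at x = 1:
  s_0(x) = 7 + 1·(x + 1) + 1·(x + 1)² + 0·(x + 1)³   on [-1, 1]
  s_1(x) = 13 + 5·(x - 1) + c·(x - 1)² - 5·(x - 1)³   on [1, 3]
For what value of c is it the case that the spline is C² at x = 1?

1

s_0''(x) = 2 + 0·(x + 1), so s_0''(1) = 2. On the right, s_1''(1) = 2c, so c = 1.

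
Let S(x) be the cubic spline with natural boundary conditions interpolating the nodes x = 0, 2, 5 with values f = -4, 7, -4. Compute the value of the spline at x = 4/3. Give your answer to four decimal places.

Put M_i = S'' at the i-th knot. Here h = (2, 3) and Δ = (11/2, -11/3), so the interior equations h_(i-1)·M_(i-1) + 2(h_(i-1)+h_i)·M_i + h_i·M_(i+1) = 6(Δ_i − Δ_(i-1)) read
  2·M_0 + 10·M_1 + 3·M_2 = 6(Δ_1 - Δ_0) = -55
Natural end conditions: M_0 = M_2 = 0.
Solving: M_0 = 0, M_1 = -11/2, M_2 = 0.
On [0, 2], S(x) = -4 + 22/3·x + 0·x² - 11/24·x³.
With x = 4/3: S(4/3) = 380/81.

4.6914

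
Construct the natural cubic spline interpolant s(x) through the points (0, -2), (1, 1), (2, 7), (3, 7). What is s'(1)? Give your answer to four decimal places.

Put M_i = s'' at the i-th knot. Here h = (1, 1, 1) and Δ = (3, 6, 0), so the interior equations h_(i-1)·M_(i-1) + 2(h_(i-1)+h_i)·M_i + h_i·M_(i+1) = 6(Δ_i − Δ_(i-1)) read
  1·M_0 + 4·M_1 + 1·M_2 = 6(Δ_1 - Δ_0) = 18
  1·M_1 + 4·M_2 + 1·M_3 = 6(Δ_2 - Δ_1) = -36
Natural end conditions: M_0 = M_3 = 0.
Solving the tridiagonal system: M_0 = 0, M_1 = 36/5, M_2 = -54/5, M_3 = 0.
On [1, 2], s'(x) = b_1 + 2c_1·(x - 1) + 3d_1·(x - 1)² with b_1 = Δ_1 - h_1(2M_1 + M_2)/6 = 27/5, c_1 = M_1/2 = 18/5, d_1 = (M_2 - M_1)/(6h_1) = -3. So s'(1) = 27/5.

5.4000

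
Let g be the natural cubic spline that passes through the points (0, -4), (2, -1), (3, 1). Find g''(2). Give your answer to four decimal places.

0.5000

Let M_i = g''(x_i). Step sizes h_i = 2, 1; slopes of the chords Δ_i = (y_(i+1) - y_i)/h_i = 3/2, 2.
  2·M_0 + 6·M_1 + 1·M_2 = 6(Δ_1 - Δ_0) = 3
Natural end conditions: M_0 = M_2 = 0.
Solving: M_0 = 0, M_1 = 1/2, M_2 = 0.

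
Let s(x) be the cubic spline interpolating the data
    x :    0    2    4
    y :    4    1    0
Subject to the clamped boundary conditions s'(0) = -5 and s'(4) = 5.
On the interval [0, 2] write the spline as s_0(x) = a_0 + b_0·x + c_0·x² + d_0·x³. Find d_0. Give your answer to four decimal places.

-0.8750

Write σ_i for s''(x_i). With h_i = 2, 2 and divided differences Δ_i = -3/2, -1/2, the continuity of s' gives the tridiagonal system
  2·σ_0 + 8·σ_1 + 2·σ_2 = 6(Δ_1 - Δ_0) = 6
Clamped end conditions give two more equations: 2h_0·σ_0 + h_0·σ_1 = 6(Δ_0 - s'(0)) = 21 and h_1·σ_1 + 2h_1·σ_2 = 6(s'(4) - Δ_1) = 33.
Solving: σ_0 = 7, σ_1 = -7/2, σ_2 = 10.
On [0, 2], with s_0(x) = a_0 + b_0·x + c_0·x² + d_0·x³: c_0 = σ_0/2 = 7/2, d_0 = (σ_1 - σ_0)/(6h_0) = -7/8, b_0 = Δ_0 - h_0(2σ_0 + σ_1)/6 = -5.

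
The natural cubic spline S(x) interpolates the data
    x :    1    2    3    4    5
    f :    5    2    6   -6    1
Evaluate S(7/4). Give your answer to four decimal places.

Let m_i = S''(x_i). Step sizes h_i = 1, 1, 1, 1; slopes of the chords Δ_i = (y_(i+1) - y_i)/h_i = -3, 4, -12, 7.
  1·m_0 + 4·m_1 + 1·m_2 = 6(Δ_1 - Δ_0) = 42
  1·m_1 + 4·m_2 + 1·m_3 = 6(Δ_2 - Δ_1) = -96
  1·m_2 + 4·m_3 + 1·m_4 = 6(Δ_3 - Δ_2) = 114
Natural end conditions: m_0 = m_4 = 0.
Solving: m_0 = 0, m_1 = 141/7, m_2 = -270/7, m_3 = 267/7, m_4 = 0.
On [1, 2], S(x) = 5 - 89/14·(x - 1) + 0·(x - 1)² + 47/14·(x - 1)³.
With (x - 1) = 3/4: S(7/4) = 211/128.

1.6484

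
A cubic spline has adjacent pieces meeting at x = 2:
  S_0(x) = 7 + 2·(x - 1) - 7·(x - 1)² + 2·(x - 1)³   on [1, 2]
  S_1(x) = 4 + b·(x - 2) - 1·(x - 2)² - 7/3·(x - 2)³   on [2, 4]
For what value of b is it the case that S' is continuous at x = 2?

-6

S_0'(x) = 2 - 14·(x - 1) + 6·(x - 1)², so S_0'(2) = -6. On the right, S_1'(2) = b, so b = -6.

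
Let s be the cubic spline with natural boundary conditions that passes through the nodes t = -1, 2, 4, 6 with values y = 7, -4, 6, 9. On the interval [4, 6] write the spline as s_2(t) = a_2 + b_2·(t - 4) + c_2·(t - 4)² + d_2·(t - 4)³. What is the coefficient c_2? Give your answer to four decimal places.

-2.0658

Put σ_i = s'' at the i-th knot. Here h = (3, 2, 2) and Δ = (-11/3, 5, 3/2), so the interior equations h_(i-1)·σ_(i-1) + 2(h_(i-1)+h_i)·σ_i + h_i·σ_(i+1) = 6(Δ_i − Δ_(i-1)) read
  3·σ_0 + 10·σ_1 + 2·σ_2 = 6(Δ_1 - Δ_0) = 52
  2·σ_1 + 8·σ_2 + 2·σ_3 = 6(Δ_2 - Δ_1) = -21
Natural end conditions: σ_0 = σ_3 = 0.
Solving: σ_0 = 0, σ_1 = 229/38, σ_2 = -157/38, σ_3 = 0.
On [4, 6], with s_2(t) = a_2 + b_2·(t - 4) + c_2·(t - 4)² + d_2·(t - 4)³: c_2 = σ_2/2 = -157/76, d_2 = (σ_3 - σ_2)/(6h_2) = 157/456, b_2 = Δ_2 - h_2(2σ_2 + σ_3)/6 = 485/114.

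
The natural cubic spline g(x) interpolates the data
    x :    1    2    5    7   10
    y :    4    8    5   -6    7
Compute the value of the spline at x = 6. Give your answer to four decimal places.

With σ_i denoting the second derivative at x_i, h_i = 1, 3, 2, 3, and Δ_i = (y_(i+1) − y_i)/h_i = 4, -1, -11/2, 13/3:
  1·σ_0 + 8·σ_1 + 3·σ_2 = 6(Δ_1 - Δ_0) = -30
  3·σ_1 + 10·σ_2 + 2·σ_3 = 6(Δ_2 - Δ_1) = -27
  2·σ_2 + 10·σ_3 + 3·σ_4 = 6(Δ_3 - Δ_2) = 59
Natural end conditions: σ_0 = σ_4 = 0.
Solving the tridiagonal system: σ_0 = 0, σ_1 = -286/113, σ_2 = -1102/339, σ_3 = 4441/678, σ_4 = 0.
On [5, 7], g(x) = 5 - 1870/339·(x - 5) - 551/339·(x - 5)² + 2215/2712·(x - 5)³.
With (x - 5) = 1: g(6) = -3593/2712.

-1.3249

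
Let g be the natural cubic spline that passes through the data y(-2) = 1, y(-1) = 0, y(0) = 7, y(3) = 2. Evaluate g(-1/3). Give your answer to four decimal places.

Write M_i for g''(x_i). With h_i = 1, 1, 3 and divided differences Δ_i = -1, 7, -5/3, the continuity of g' gives the tridiagonal system
  1·M_0 + 4·M_1 + 1·M_2 = 6(Δ_1 - Δ_0) = 48
  1·M_1 + 8·M_2 + 3·M_3 = 6(Δ_2 - Δ_1) = -52
Natural end conditions: M_0 = M_3 = 0.
Solving the tridiagonal system: M_0 = 0, M_1 = 436/31, M_2 = -256/31, M_3 = 0.
On [-1, 0], g(t) = 0 + 343/93·(t + 1) + 218/31·(t + 1)² - 346/93·(t + 1)³.
With (t + 1) = 2/3: g(-1/3) = 11254/2511.

4.4819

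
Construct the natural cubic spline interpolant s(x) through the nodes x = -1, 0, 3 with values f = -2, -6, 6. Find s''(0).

6

With σ_i denoting the second derivative at x_i, h_i = 1, 3, and Δ_i = (y_(i+1) − y_i)/h_i = -4, 4:
  1·σ_0 + 8·σ_1 + 3·σ_2 = 6(Δ_1 - Δ_0) = 48
Natural end conditions: σ_0 = σ_2 = 0.
Hence σ_0 = 0, σ_1 = 6, σ_2 = 0.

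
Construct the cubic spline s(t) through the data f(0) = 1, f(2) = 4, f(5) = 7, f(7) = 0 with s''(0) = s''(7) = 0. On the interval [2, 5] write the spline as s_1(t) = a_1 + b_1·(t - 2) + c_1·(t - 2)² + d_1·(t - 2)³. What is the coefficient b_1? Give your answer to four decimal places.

With M_i denoting the second derivative at x_i, h_i = 2, 3, 2, and Δ_i = (y_(i+1) − y_i)/h_i = 3/2, 1, -7/2:
  2·M_0 + 10·M_1 + 3·M_2 = 6(Δ_1 - Δ_0) = -3
  3·M_1 + 10·M_2 + 2·M_3 = 6(Δ_2 - Δ_1) = -27
Natural end conditions: M_0 = M_3 = 0.
Solving the tridiagonal system: M_0 = 0, M_1 = 51/91, M_2 = -261/91, M_3 = 0.
On [2, 5], with s_1(t) = a_1 + b_1·(t - 2) + c_1·(t - 2)² + d_1·(t - 2)³: c_1 = M_1/2 = 51/182, d_1 = (M_2 - M_1)/(6h_1) = -4/21, b_1 = Δ_1 - h_1(2M_1 + M_2)/6 = 341/182.

1.8736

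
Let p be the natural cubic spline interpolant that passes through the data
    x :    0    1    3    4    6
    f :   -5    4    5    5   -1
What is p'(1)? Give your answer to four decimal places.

Put σ_i = p'' at the i-th knot. Here h = (1, 2, 1, 2) and Δ = (9, 1/2, 0, -3), so the interior equations h_(i-1)·σ_(i-1) + 2(h_(i-1)+h_i)·σ_i + h_i·σ_(i+1) = 6(Δ_i − Δ_(i-1)) read
  1·σ_0 + 6·σ_1 + 2·σ_2 = 6(Δ_1 - Δ_0) = -51
  2·σ_1 + 6·σ_2 + 1·σ_3 = 6(Δ_2 - Δ_1) = -3
  1·σ_2 + 6·σ_3 + 2·σ_4 = 6(Δ_3 - Δ_2) = -18
Natural end conditions: σ_0 = σ_4 = 0.
Solving the tridiagonal system: σ_0 = 0, σ_1 = -595/62, σ_2 = 102/31, σ_3 = -110/31, σ_4 = 0.
On [1, 3], p'(x) = b_1 + 2c_1·(x - 1) + 3d_1·(x - 1)² with b_1 = Δ_1 - h_1(2σ_1 + σ_2)/6 = 1079/186, c_1 = σ_1/2 = -595/124, d_1 = (σ_2 - σ_1)/(6h_1) = 799/744. So p'(1) = 1079/186.

5.8011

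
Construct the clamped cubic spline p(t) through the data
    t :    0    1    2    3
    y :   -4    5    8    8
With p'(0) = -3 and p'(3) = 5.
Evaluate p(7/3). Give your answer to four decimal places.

Let M_i = p''(x_i). Step sizes h_i = 1, 1, 1; slopes of the chords Δ_i = (y_(i+1) - y_i)/h_i = 9, 3, 0.
  1·M_0 + 4·M_1 + 1·M_2 = 6(Δ_1 - Δ_0) = -36
  1·M_1 + 4·M_2 + 1·M_3 = 6(Δ_2 - Δ_1) = -18
Clamped end conditions give two more equations: 2h_0·M_0 + h_0·M_1 = 6(Δ_0 - p'(0)) = 72 and h_2·M_2 + 2h_2·M_3 = 6(p'(3) - Δ_2) = 30.
Hence M_0 = 686/15, M_1 = -292/15, M_2 = -58/15, M_3 = 254/15.
On [2, 3], p(t) = 8 - 23/15·(t - 2) - 29/15·(t - 2)² + 52/15·(t - 2)³.
With (t - 2) = 1/3: p(7/3) = 2998/405.

7.4025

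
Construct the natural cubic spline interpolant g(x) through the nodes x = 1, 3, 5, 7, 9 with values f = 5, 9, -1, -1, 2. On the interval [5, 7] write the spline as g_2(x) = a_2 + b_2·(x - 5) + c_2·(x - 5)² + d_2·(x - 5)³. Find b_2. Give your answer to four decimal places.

Let σ_i = g''(x_i). Step sizes h_i = 2, 2, 2, 2; slopes of the chords Δ_i = (y_(i+1) - y_i)/h_i = 2, -5, 0, 3/2.
  2·σ_0 + 8·σ_1 + 2·σ_2 = 6(Δ_1 - Δ_0) = -42
  2·σ_1 + 8·σ_2 + 2·σ_3 = 6(Δ_2 - Δ_1) = 30
  2·σ_2 + 8·σ_3 + 2·σ_4 = 6(Δ_3 - Δ_2) = 9
Natural end conditions: σ_0 = σ_4 = 0.
Solving: σ_0 = 0, σ_1 = -741/112, σ_2 = 153/28, σ_3 = -27/112, σ_4 = 0.
On [5, 7], with g_2(x) = a_2 + b_2·(x - 5) + c_2·(x - 5)² + d_2·(x - 5)³: c_2 = σ_2/2 = 153/56, d_2 = (σ_3 - σ_2)/(6h_2) = -213/448, b_2 = Δ_2 - h_2(2σ_2 + σ_3)/6 = -57/16.

-3.5625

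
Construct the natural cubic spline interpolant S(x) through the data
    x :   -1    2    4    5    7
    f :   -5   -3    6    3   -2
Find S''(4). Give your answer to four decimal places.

-9.2209

With σ_i denoting the second derivative at x_i, h_i = 3, 2, 1, 2, and Δ_i = (y_(i+1) − y_i)/h_i = 2/3, 9/2, -3, -5/2:
  3·σ_0 + 10·σ_1 + 2·σ_2 = 6(Δ_1 - Δ_0) = 23
  2·σ_1 + 6·σ_2 + 1·σ_3 = 6(Δ_2 - Δ_1) = -45
  1·σ_2 + 6·σ_3 + 2·σ_4 = 6(Δ_3 - Δ_2) = 3
Natural end conditions: σ_0 = σ_4 = 0.
Solving: σ_0 = 0, σ_1 = 1351/326, σ_2 = -1503/163, σ_3 = 332/163, σ_4 = 0.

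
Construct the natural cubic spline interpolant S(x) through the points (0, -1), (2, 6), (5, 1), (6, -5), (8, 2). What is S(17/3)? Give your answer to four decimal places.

With m_i denoting the second derivative at x_i, h_i = 2, 3, 1, 2, and Δ_i = (y_(i+1) − y_i)/h_i = 7/2, -5/3, -6, 7/2:
  2·m_0 + 10·m_1 + 3·m_2 = 6(Δ_1 - Δ_0) = -31
  3·m_1 + 8·m_2 + 1·m_3 = 6(Δ_2 - Δ_1) = -26
  1·m_2 + 6·m_3 + 2·m_4 = 6(Δ_3 - Δ_2) = 57
Natural end conditions: m_0 = m_4 = 0.
Hence m_0 = 0, m_1 = -409/208, m_2 = -393/104, m_3 = 2107/208, m_4 = 0.
On [5, 6], S(x) = 1 - 8023/1248·(x - 5) - 393/208·(x - 5)² + 2893/1248·(x - 5)³.
With (x - 5) = 2/3: S(17/3) = -57935/16848.

-3.4387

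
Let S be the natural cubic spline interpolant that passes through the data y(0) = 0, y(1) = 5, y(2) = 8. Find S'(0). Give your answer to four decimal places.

5.5000

With m_i denoting the second derivative at x_i, h_i = 1, 1, and Δ_i = (y_(i+1) − y_i)/h_i = 5, 3:
  1·m_0 + 4·m_1 + 1·m_2 = 6(Δ_1 - Δ_0) = -12
Natural end conditions: m_0 = m_2 = 0.
Hence m_0 = 0, m_1 = -3, m_2 = 0.
On [0, 1], S'(x) = b_0 + 2c_0·x + 3d_0·x² with b_0 = Δ_0 - h_0(2m_0 + m_1)/6 = 11/2, c_0 = m_0/2 = 0, d_0 = (m_1 - m_0)/(6h_0) = -1/2. So S'(0) = 11/2.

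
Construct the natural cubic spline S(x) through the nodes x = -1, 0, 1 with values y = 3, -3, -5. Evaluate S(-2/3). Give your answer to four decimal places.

Let m_i = S''(x_i). Step sizes h_i = 1, 1; slopes of the chords Δ_i = (y_(i+1) - y_i)/h_i = -6, -2.
  1·m_0 + 4·m_1 + 1·m_2 = 6(Δ_1 - Δ_0) = 24
Natural end conditions: m_0 = m_2 = 0.
Forward elimination and back-substitution give m_0 = 0, m_1 = 6, m_2 = 0.
On [-1, 0], S(x) = 3 - 7·(x + 1) + 0·(x + 1)² + 1·(x + 1)³.
With (x + 1) = 1/3: S(-2/3) = 19/27.

0.7037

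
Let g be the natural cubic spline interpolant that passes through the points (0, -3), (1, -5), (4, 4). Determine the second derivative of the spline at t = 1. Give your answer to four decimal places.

Put σ_i = g'' at the i-th knot. Here h = (1, 3) and Δ = (-2, 3), so the interior equations h_(i-1)·σ_(i-1) + 2(h_(i-1)+h_i)·σ_i + h_i·σ_(i+1) = 6(Δ_i − Δ_(i-1)) read
  1·σ_0 + 8·σ_1 + 3·σ_2 = 6(Δ_1 - Δ_0) = 30
Natural end conditions: σ_0 = σ_2 = 0.
Forward elimination and back-substitution give σ_0 = 0, σ_1 = 15/4, σ_2 = 0.

3.7500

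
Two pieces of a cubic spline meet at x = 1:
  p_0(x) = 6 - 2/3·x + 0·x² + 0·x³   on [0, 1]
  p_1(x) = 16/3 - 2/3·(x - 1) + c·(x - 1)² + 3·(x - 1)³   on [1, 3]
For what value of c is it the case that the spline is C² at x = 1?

p_0''(x) = 0 + 0·x, so p_0''(1) = 0. On the right, p_1''(1) = 2c, so c = 0.

0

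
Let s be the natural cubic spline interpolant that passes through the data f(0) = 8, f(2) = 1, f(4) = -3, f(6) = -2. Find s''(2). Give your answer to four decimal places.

0.7000

With σ_i denoting the second derivative at x_i, h_i = 2, 2, 2, and Δ_i = (y_(i+1) − y_i)/h_i = -7/2, -2, 1/2:
  2·σ_0 + 8·σ_1 + 2·σ_2 = 6(Δ_1 - Δ_0) = 9
  2·σ_1 + 8·σ_2 + 2·σ_3 = 6(Δ_2 - Δ_1) = 15
Natural end conditions: σ_0 = σ_3 = 0.
Solving: σ_0 = 0, σ_1 = 7/10, σ_2 = 17/10, σ_3 = 0.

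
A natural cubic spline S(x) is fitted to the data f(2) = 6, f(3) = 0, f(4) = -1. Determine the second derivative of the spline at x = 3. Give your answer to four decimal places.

7.5000

With M_i denoting the second derivative at x_i, h_i = 1, 1, and Δ_i = (y_(i+1) − y_i)/h_i = -6, -1:
  1·M_0 + 4·M_1 + 1·M_2 = 6(Δ_1 - Δ_0) = 30
Natural end conditions: M_0 = M_2 = 0.
Solving the tridiagonal system: M_0 = 0, M_1 = 15/2, M_2 = 0.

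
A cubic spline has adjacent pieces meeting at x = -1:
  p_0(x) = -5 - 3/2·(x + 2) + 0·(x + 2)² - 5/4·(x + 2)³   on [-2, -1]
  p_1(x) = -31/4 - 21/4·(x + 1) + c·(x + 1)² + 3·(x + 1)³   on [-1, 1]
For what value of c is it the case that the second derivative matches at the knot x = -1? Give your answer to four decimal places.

-3.7500

p_0''(x) = 0 - 15/2·(x + 2), so p_0''(-1) = -15/2. On the right, p_1''(-1) = 2c, so c = -15/4.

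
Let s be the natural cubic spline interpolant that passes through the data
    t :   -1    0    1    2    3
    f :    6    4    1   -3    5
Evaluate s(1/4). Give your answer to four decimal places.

With σ_i denoting the second derivative at x_i, h_i = 1, 1, 1, 1, and Δ_i = (y_(i+1) − y_i)/h_i = -2, -3, -4, 8:
  1·σ_0 + 4·σ_1 + 1·σ_2 = 6(Δ_1 - Δ_0) = -6
  1·σ_1 + 4·σ_2 + 1·σ_3 = 6(Δ_2 - Δ_1) = -6
  1·σ_2 + 4·σ_3 + 1·σ_4 = 6(Δ_3 - Δ_2) = 72
Natural end conditions: σ_0 = σ_4 = 0.
Solving: σ_0 = 0, σ_1 = 3/28, σ_2 = -45/7, σ_3 = 549/28, σ_4 = 0.
On [0, 1], s(t) = 4 - 55/28·t + 3/56·t² - 61/56·t³.
With t = 1/4: s(1/4) = 12527/3584.

3.4953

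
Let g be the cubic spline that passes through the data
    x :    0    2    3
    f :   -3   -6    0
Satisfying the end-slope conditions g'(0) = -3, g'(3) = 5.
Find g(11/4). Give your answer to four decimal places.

Let M_i = g''(x_i). Step sizes h_i = 2, 1; slopes of the chords Δ_i = (y_(i+1) - y_i)/h_i = -3/2, 6.
  2·M_0 + 6·M_1 + 1·M_2 = 6(Δ_1 - Δ_0) = 45
Clamped end conditions give two more equations: 2h_0·M_0 + h_0·M_1 = 6(Δ_0 - g'(0)) = 9 and h_1·M_1 + 2h_1·M_2 = 6(g'(3) - Δ_1) = -6.
Forward elimination and back-substitution give M_0 = -31/12, M_1 = 29/3, M_2 = -47/6.
On [2, 3], g(x) = -6 + 49/12·(x - 2) + 29/6·(x - 2)² - 35/12·(x - 2)³.
With (x - 2) = 3/4: g(11/4) = -371/256.

-1.4492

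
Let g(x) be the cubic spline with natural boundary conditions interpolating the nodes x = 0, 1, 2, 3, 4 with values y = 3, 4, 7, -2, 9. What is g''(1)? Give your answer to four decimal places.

Let σ_i = g''(x_i). Step sizes h_i = 1, 1, 1, 1; slopes of the chords Δ_i = (y_(i+1) - y_i)/h_i = 1, 3, -9, 11.
  1·σ_0 + 4·σ_1 + 1·σ_2 = 6(Δ_1 - Δ_0) = 12
  1·σ_1 + 4·σ_2 + 1·σ_3 = 6(Δ_2 - Δ_1) = -72
  1·σ_2 + 4·σ_3 + 1·σ_4 = 6(Δ_3 - Δ_2) = 120
Natural end conditions: σ_0 = σ_4 = 0.
Solving: σ_0 = 0, σ_1 = 21/2, σ_2 = -30, σ_3 = 75/2, σ_4 = 0.

10.5000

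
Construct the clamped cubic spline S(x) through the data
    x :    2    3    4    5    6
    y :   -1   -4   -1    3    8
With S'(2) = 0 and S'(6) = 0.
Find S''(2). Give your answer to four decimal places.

Let m_i = S''(x_i). Step sizes h_i = 1, 1, 1, 1; slopes of the chords Δ_i = (y_(i+1) - y_i)/h_i = -3, 3, 4, 5.
  1·m_0 + 4·m_1 + 1·m_2 = 6(Δ_1 - Δ_0) = 36
  1·m_1 + 4·m_2 + 1·m_3 = 6(Δ_2 - Δ_1) = 6
  1·m_2 + 4·m_3 + 1·m_4 = 6(Δ_3 - Δ_2) = 6
Clamped end conditions give two more equations: 2h_0·m_0 + h_0·m_1 = 6(Δ_0 - S'(2)) = -18 and h_3·m_3 + 2h_3·m_4 = 6(S'(6) - Δ_3) = -30.
Forward elimination and back-substitution give m_0 = -447/28, m_1 = 195/14, m_2 = -15/4, m_3 = 99/14, m_4 = -519/28.

-15.9643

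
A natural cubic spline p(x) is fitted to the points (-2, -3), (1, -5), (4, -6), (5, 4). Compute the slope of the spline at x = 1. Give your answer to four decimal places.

Let M_i = p''(x_i). Step sizes h_i = 3, 3, 1; slopes of the chords Δ_i = (y_(i+1) - y_i)/h_i = -2/3, -1/3, 10.
  3·M_0 + 12·M_1 + 3·M_2 = 6(Δ_1 - Δ_0) = 2
  3·M_1 + 8·M_2 + 1·M_3 = 6(Δ_2 - Δ_1) = 62
Natural end conditions: M_0 = M_3 = 0.
Solving: M_0 = 0, M_1 = -170/87, M_2 = 246/29, M_3 = 0.
On [1, 4], p'(x) = b_1 + 2c_1·(x - 1) + 3d_1·(x - 1)² with b_1 = Δ_1 - h_1(2M_1 + M_2)/6 = -76/29, c_1 = M_1/2 = -85/87, d_1 = (M_2 - M_1)/(6h_1) = 454/783. So p'(1) = -76/29.

-2.6207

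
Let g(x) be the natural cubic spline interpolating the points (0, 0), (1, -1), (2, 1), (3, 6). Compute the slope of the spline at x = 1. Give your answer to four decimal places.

0.2000

Let σ_i = g''(x_i). Step sizes h_i = 1, 1, 1; slopes of the chords Δ_i = (y_(i+1) - y_i)/h_i = -1, 2, 5.
  1·σ_0 + 4·σ_1 + 1·σ_2 = 6(Δ_1 - Δ_0) = 18
  1·σ_1 + 4·σ_2 + 1·σ_3 = 6(Δ_2 - Δ_1) = 18
Natural end conditions: σ_0 = σ_3 = 0.
Solving: σ_0 = 0, σ_1 = 18/5, σ_2 = 18/5, σ_3 = 0.
On [1, 2], g'(x) = b_1 + 2c_1·(x - 1) + 3d_1·(x - 1)² with b_1 = Δ_1 - h_1(2σ_1 + σ_2)/6 = 1/5, c_1 = σ_1/2 = 9/5, d_1 = (σ_2 - σ_1)/(6h_1) = 0. So g'(1) = 1/5.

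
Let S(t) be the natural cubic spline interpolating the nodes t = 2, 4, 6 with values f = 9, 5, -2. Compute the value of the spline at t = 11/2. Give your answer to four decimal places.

Let m_i = S''(x_i). Step sizes h_i = 2, 2; slopes of the chords Δ_i = (y_(i+1) - y_i)/h_i = -2, -7/2.
  2·m_0 + 8·m_1 + 2·m_2 = 6(Δ_1 - Δ_0) = -9
Natural end conditions: m_0 = m_2 = 0.
Hence m_0 = 0, m_1 = -9/8, m_2 = 0.
On [4, 6], S(t) = 5 - 11/4·(t - 4) - 9/16·(t - 4)² + 3/32·(t - 4)³.
With (t - 4) = 3/2: S(11/2) = -19/256.

-0.0742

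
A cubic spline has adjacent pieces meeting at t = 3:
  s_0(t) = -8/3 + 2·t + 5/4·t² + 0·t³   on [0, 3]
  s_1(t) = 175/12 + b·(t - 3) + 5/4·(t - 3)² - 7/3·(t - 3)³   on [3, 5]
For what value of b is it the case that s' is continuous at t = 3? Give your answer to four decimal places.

s_0'(t) = 2 + 5/2·t + 0·t², so s_0'(3) = 19/2. On the right, s_1'(3) = b, so b = 19/2.

9.5000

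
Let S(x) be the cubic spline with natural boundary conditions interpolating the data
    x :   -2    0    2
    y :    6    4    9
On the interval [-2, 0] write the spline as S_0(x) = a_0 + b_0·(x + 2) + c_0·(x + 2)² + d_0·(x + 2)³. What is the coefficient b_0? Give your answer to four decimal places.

Let M_i = S''(x_i). Step sizes h_i = 2, 2; slopes of the chords Δ_i = (y_(i+1) - y_i)/h_i = -1, 5/2.
  2·M_0 + 8·M_1 + 2·M_2 = 6(Δ_1 - Δ_0) = 21
Natural end conditions: M_0 = M_2 = 0.
Solving the tridiagonal system: M_0 = 0, M_1 = 21/8, M_2 = 0.
On [-2, 0], with S_0(x) = a_0 + b_0·(x + 2) + c_0·(x + 2)² + d_0·(x + 2)³: c_0 = M_0/2 = 0, d_0 = (M_1 - M_0)/(6h_0) = 7/32, b_0 = Δ_0 - h_0(2M_0 + M_1)/6 = -15/8.

-1.8750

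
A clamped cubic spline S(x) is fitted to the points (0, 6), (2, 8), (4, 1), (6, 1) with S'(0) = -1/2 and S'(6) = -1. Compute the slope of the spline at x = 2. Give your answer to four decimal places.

-1.2333

Write m_i for S''(x_i). With h_i = 2, 2, 2 and divided differences Δ_i = 1, -7/2, 0, the continuity of S' gives the tridiagonal system
  2·m_0 + 8·m_1 + 2·m_2 = 6(Δ_1 - Δ_0) = -27
  2·m_1 + 8·m_2 + 2·m_3 = 6(Δ_2 - Δ_1) = 21
Clamped end conditions give two more equations: 2h_0·m_0 + h_0·m_1 = 6(Δ_0 - S'(0)) = 9 and h_2·m_2 + 2h_2·m_3 = 6(S'(6) - Δ_2) = -6.
Solving: m_0 = 157/30, m_1 = -179/30, m_2 = 77/15, m_3 = -61/15.
On [2, 4], S'(x) = b_1 + 2c_1·(x - 2) + 3d_1·(x - 2)² with b_1 = Δ_1 - h_1(2m_1 + m_2)/6 = -37/30, c_1 = m_1/2 = -179/60, d_1 = (m_2 - m_1)/(6h_1) = 37/40. So S'(2) = -37/30.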